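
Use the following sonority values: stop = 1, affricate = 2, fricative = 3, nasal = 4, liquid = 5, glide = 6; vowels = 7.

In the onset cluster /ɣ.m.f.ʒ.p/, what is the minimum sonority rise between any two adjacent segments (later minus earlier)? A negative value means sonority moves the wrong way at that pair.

-2

/ɣ/: fricative = 3.
/m/: nasal = 4.
/f/: fricative = 3.
/ʒ/: fricative = 3.
/p/: stop = 1.
/ɣ/→/m/: change +1.
/m/→/f/: change -1.
/f/→/ʒ/: change +0.
/ʒ/→/p/: change -2.
Minimum = -2.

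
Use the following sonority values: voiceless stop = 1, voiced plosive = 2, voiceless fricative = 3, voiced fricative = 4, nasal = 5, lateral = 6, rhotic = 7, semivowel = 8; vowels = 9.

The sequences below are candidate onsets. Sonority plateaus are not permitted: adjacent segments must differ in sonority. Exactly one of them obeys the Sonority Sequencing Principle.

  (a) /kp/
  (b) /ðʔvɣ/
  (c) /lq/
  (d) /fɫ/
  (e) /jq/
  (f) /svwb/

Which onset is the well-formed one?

(a) sonority 1-1: ill-formed.
(b) sonority 4-1-4-4: ill-formed.
(c) sonority 6-1: ill-formed.
(d) sonority 3-6: well-formed.
(e) sonority 8-1: ill-formed.
(f) sonority 3-4-8-2: ill-formed.

d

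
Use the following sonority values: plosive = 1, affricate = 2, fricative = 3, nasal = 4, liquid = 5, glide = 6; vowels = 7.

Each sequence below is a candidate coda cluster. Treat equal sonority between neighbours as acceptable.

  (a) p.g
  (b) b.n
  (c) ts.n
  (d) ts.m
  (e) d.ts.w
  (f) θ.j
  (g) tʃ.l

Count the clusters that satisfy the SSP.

1

(a) 1-1 → obeys
(b) 1-4 → violates
(c) 2-4 → violates
(d) 2-4 → violates
(e) 1-2-6 → violates
(f) 3-6 → violates
(g) 2-5 → violates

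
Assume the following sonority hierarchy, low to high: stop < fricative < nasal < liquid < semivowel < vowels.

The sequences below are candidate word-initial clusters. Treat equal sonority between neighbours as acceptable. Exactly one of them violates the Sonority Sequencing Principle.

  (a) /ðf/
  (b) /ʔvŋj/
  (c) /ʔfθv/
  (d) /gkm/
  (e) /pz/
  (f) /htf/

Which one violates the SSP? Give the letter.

(a) 2-2 → obeys
(b) 1-2-3-5 → obeys
(c) 1-2-2-2 → obeys
(d) 1-1-3 → obeys
(e) 1-2 → obeys
(f) 2-1-2 → violates

f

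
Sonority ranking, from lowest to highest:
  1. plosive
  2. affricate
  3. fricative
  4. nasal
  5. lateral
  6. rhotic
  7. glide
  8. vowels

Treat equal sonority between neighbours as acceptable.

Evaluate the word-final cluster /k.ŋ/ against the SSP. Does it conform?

no

/k/: plosive = 1.
/ŋ/: nasal = 4.
The profile is 1-4. Between /k/ (1) and /ŋ/ (4) sonority does not fall, so the cluster violates the SSP.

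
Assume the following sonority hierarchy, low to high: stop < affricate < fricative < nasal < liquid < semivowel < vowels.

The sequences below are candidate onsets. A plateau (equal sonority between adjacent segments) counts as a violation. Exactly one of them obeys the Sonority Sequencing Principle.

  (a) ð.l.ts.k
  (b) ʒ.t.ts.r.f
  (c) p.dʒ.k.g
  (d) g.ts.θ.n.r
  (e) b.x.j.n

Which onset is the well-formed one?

d

(a) sonority 3-5-2-1: ill-formed.
(b) sonority 3-1-2-5-3: ill-formed.
(c) sonority 1-2-1-1: ill-formed.
(d) sonority 1-2-3-4-5: well-formed.
(e) sonority 1-3-6-4: ill-formed.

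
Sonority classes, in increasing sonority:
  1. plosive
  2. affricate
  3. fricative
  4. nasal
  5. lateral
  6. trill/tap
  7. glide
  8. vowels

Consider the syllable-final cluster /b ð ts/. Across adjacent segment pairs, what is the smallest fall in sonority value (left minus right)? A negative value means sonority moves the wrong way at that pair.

/b/ — plosive, sonority 1.
/ð/ — fricative, sonority 3.
/ts/ — affricate, sonority 2.
/b/→/ð/: change -2.
/ð/→/ts/: change +1.
Minimum = -2.

-2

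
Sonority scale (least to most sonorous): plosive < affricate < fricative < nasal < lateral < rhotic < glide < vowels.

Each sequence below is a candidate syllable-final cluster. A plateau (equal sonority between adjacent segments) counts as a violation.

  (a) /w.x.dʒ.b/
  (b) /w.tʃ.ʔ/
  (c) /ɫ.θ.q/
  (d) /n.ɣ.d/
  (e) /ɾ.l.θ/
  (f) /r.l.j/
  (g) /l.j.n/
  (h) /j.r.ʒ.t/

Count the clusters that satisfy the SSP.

6

(a) sonority 7-3-2-1: well-formed.
(b) sonority 7-2-1: well-formed.
(c) sonority 5-3-1: well-formed.
(d) sonority 4-3-1: well-formed.
(e) sonority 6-5-3: well-formed.
(f) sonority 6-5-7: ill-formed.
(g) sonority 5-7-4: ill-formed.
(h) sonority 7-6-3-1: well-formed.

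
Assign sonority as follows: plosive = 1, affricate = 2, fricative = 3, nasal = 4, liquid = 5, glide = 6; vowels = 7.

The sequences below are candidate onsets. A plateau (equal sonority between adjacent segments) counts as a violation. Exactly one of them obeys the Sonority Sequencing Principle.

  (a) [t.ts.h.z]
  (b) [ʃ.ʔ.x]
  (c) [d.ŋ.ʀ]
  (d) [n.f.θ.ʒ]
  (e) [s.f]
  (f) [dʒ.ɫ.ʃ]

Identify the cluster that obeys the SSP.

c

(a) [t.ts.h.z]: profile 1-2-3-3 — violates.
(b) [ʃ.ʔ.x]: profile 3-1-3 — violates.
(c) [d.ŋ.ʀ]: profile 1-4-5 — obeys.
(d) [n.f.θ.ʒ]: profile 4-3-3-3 — violates.
(e) [s.f]: profile 3-3 — violates.
(f) [dʒ.ɫ.ʃ]: profile 2-5-3 — violates.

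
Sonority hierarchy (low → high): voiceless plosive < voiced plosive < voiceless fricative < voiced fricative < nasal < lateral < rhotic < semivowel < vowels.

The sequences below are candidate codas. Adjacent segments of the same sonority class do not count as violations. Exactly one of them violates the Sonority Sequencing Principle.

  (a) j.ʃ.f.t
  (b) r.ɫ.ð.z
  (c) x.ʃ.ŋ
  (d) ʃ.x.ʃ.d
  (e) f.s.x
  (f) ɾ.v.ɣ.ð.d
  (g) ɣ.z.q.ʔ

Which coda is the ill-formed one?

c

(a) sonority 8-3-3-1: well-formed.
(b) sonority 7-6-4-4: well-formed.
(c) sonority 3-3-5: ill-formed.
(d) sonority 3-3-3-2: well-formed.
(e) sonority 3-3-3: well-formed.
(f) sonority 7-4-4-4-2: well-formed.
(g) sonority 4-4-1-1: well-formed.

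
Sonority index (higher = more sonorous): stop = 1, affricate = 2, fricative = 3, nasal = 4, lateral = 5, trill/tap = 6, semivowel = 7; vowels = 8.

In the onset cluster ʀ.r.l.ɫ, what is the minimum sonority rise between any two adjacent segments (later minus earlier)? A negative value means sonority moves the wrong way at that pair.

-1

/ʀ/ is a trill/tap (sonority 6).
/r/ is a trill/tap (sonority 6).
/l/ is a lateral (sonority 5).
/ɫ/ is a lateral (sonority 5).
/ʀ/→/r/: change +0.
/r/→/l/: change -1.
/l/→/ɫ/: change +0.
Minimum = -1.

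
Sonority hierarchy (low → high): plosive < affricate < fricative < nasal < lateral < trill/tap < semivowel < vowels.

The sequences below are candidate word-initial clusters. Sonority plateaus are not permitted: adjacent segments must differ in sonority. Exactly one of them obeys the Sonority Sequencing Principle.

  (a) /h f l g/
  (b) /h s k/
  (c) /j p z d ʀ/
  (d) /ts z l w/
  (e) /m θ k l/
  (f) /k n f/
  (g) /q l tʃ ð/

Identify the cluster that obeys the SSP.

d

(a) sonority 3-3-5-1: ill-formed.
(b) sonority 3-3-1: ill-formed.
(c) sonority 7-1-3-1-6: ill-formed.
(d) sonority 2-3-5-7: well-formed.
(e) sonority 4-3-1-5: ill-formed.
(f) sonority 1-4-3: ill-formed.
(g) sonority 1-5-2-3: ill-formed.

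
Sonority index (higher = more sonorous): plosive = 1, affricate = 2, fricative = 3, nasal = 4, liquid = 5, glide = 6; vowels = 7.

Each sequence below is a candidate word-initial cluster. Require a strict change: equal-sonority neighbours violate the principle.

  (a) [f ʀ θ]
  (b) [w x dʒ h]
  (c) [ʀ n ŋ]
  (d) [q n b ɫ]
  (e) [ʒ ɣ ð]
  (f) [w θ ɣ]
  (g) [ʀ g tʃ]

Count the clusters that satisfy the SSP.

(a) 3-5-3 → violates
(b) 6-3-2-3 → violates
(c) 5-4-4 → violates
(d) 1-4-1-5 → violates
(e) 3-3-3 → violates
(f) 6-3-3 → violates
(g) 5-1-2 → violates

0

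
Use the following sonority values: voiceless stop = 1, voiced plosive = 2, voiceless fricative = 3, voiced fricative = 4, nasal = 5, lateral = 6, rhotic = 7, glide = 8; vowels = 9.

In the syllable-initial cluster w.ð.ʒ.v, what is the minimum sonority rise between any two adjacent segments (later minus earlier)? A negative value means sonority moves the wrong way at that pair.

-4

/w/: glide = 8.
/ð/: voiced fricative = 4.
/ʒ/: voiced fricative = 4.
/v/: voiced fricative = 4.
/w/→/ð/: change -4.
/ð/→/ʒ/: change +0.
/ʒ/→/v/: change +0.
Minimum = -4.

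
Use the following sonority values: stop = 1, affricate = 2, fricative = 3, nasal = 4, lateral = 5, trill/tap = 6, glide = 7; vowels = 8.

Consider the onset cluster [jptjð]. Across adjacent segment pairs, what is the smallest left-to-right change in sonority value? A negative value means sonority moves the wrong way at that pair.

-6

/j/: glide = 7.
/p/: stop = 1.
/t/: stop = 1.
/j/: glide = 7.
/ð/: fricative = 3.
/j/→/p/: change -6.
/p/→/t/: change +0.
/t/→/j/: change +6.
/j/→/ð/: change -4.
Minimum = -6.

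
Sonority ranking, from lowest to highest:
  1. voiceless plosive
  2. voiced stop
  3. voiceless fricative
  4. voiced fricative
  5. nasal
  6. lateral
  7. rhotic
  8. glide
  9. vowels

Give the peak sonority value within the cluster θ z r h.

/θ/ — voiceless fricative, sonority 3.
/z/ — voiced fricative, sonority 4.
/r/ — rhotic, sonority 7.
/h/ — voiceless fricative, sonority 3.
The maximum is 7.

7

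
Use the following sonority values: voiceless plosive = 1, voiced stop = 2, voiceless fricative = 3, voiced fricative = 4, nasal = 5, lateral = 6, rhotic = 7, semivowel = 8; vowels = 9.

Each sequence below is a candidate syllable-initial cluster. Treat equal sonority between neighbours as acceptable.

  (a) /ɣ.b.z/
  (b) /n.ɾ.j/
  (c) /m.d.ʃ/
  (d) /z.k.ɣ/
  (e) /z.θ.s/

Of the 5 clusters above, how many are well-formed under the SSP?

(a) 4-2-4 → violates
(b) 5-7-8 → obeys
(c) 5-2-3 → violates
(d) 4-1-4 → violates
(e) 4-3-3 → violates

1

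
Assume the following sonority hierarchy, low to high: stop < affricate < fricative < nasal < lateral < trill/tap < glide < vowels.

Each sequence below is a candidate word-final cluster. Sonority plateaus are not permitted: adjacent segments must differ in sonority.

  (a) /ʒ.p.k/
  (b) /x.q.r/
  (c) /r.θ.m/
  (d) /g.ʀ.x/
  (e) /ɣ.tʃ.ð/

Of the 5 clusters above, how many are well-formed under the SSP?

(a) sonority 3-1-1: ill-formed.
(b) sonority 3-1-6: ill-formed.
(c) sonority 6-3-4: ill-formed.
(d) sonority 1-6-3: ill-formed.
(e) sonority 3-2-3: ill-formed.

0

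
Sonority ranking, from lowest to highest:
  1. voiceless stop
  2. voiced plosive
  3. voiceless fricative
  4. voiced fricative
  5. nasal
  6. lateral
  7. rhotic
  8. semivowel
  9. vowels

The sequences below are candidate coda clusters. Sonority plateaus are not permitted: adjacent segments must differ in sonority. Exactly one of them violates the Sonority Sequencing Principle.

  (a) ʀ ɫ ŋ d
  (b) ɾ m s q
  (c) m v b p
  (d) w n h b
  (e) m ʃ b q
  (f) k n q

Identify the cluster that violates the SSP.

(a) sonority 7-6-5-2: well-formed.
(b) sonority 7-5-3-1: well-formed.
(c) sonority 5-4-2-1: well-formed.
(d) sonority 8-5-3-2: well-formed.
(e) sonority 5-3-2-1: well-formed.
(f) sonority 1-5-1: ill-formed.

f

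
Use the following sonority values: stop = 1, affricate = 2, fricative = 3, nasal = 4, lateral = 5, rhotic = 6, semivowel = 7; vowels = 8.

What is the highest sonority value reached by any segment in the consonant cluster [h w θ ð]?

7

/h/ — fricative, sonority 3.
/w/ — semivowel, sonority 7.
/θ/ — fricative, sonority 3.
/ð/ — fricative, sonority 3.
The maximum is 7.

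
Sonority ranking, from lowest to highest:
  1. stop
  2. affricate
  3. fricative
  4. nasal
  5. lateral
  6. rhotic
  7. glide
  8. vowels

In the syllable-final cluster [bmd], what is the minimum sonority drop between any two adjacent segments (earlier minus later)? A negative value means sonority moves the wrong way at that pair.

/b/: stop = 1.
/m/: nasal = 4.
/d/: stop = 1.
/b/→/m/: change -3.
/m/→/d/: change +3.
Minimum = -3.

-3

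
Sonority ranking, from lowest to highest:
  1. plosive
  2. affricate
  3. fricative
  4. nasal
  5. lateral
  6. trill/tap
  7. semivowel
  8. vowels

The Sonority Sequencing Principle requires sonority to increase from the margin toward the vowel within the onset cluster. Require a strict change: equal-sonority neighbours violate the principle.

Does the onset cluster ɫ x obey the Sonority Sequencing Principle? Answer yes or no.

no

/ɫ/ is a lateral (sonority 5).
/x/ is a fricative (sonority 3).
The profile is 5-3. Between /ɫ/ (5) and /x/ (3) sonority does not rise, so the cluster violates the SSP.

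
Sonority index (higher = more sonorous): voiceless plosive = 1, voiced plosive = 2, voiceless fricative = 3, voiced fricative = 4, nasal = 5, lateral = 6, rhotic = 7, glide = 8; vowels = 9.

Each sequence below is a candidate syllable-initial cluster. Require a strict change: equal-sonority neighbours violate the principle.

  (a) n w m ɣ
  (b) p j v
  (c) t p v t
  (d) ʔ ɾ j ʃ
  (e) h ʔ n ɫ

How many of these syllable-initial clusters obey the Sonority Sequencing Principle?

0

(a) 5-8-5-4 → violates
(b) 1-8-4 → violates
(c) 1-1-4-1 → violates
(d) 1-7-8-3 → violates
(e) 3-1-5-6 → violates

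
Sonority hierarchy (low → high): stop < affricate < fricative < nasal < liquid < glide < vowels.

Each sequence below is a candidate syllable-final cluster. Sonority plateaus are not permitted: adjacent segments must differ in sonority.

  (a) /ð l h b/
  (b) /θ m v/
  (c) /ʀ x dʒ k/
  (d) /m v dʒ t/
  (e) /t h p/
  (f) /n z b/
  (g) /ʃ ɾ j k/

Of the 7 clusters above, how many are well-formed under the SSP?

(a) sonority 3-5-3-1: ill-formed.
(b) sonority 3-4-3: ill-formed.
(c) sonority 5-3-2-1: well-formed.
(d) sonority 4-3-2-1: well-formed.
(e) sonority 1-3-1: ill-formed.
(f) sonority 4-3-1: well-formed.
(g) sonority 3-5-6-1: ill-formed.

3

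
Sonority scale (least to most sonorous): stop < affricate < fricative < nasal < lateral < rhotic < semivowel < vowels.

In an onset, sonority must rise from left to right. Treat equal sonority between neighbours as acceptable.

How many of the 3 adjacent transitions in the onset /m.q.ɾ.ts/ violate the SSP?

/m/ — nasal, sonority 4.
/q/ — stop, sonority 1.
/ɾ/ — rhotic, sonority 6.
/ts/ — affricate, sonority 2.
/m/→/q/: 4→1 (does not rise) — violation.
/q/→/ɾ/: 1→6 (rises) — ok.
/ɾ/→/ts/: 6→2 (does not rise) — violation.

2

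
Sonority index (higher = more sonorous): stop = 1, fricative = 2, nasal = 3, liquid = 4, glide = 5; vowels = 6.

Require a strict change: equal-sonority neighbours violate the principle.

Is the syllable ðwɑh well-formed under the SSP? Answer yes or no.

yes

Onset: /ð/ is a fricative (sonority 2), /w/ is a glide (sonority 5); then the nucleus /ɑ/ (sonority 6).
Onset profile 2-5-6 — rises to the nucleus.
Coda: /h/ is a fricative (sonority 2).
Coda profile 6-2 — falls from the nucleus.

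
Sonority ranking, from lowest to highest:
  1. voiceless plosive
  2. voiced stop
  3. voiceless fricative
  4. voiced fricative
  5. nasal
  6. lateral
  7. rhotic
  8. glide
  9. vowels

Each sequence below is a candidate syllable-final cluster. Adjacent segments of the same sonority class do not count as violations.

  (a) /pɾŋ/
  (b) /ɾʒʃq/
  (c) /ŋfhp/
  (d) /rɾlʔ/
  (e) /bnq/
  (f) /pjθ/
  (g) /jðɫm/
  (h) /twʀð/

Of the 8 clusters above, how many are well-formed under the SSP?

(a) /pɾŋ/: profile 1-7-5 — violates.
(b) /ɾʒʃq/: profile 7-4-3-1 — obeys.
(c) /ŋfhp/: profile 5-3-3-1 — obeys.
(d) /rɾlʔ/: profile 7-7-6-1 — obeys.
(e) /bnq/: profile 2-5-1 — violates.
(f) /pjθ/: profile 1-8-3 — violates.
(g) /jðɫm/: profile 8-4-6-5 — violates.
(h) /twʀð/: profile 1-8-7-4 — violates.

3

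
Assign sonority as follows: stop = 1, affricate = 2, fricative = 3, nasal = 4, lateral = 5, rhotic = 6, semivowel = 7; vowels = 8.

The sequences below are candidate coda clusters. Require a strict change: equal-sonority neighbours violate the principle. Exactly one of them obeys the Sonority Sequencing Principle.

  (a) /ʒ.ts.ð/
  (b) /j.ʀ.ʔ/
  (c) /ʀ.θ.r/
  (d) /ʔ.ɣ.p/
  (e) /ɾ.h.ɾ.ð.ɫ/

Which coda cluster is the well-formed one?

(a) 3-2-3 → violates
(b) 7-6-1 → obeys
(c) 6-3-6 → violates
(d) 1-3-1 → violates
(e) 6-3-6-3-5 → violates

b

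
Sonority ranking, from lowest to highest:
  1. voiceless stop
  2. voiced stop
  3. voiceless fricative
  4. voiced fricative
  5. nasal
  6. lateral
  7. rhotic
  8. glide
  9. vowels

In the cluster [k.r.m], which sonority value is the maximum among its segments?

7

/k/ is a voiceless stop (sonority 1).
/r/ is a rhotic (sonority 7).
/m/ is a nasal (sonority 5).
The maximum is 7.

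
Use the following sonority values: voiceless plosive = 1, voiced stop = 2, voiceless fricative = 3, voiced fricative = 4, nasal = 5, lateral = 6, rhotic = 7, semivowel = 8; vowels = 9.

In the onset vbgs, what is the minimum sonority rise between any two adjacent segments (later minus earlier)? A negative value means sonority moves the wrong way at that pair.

-2

/v/ — voiced fricative, sonority 4.
/b/ — voiced stop, sonority 2.
/g/ — voiced stop, sonority 2.
/s/ — voiceless fricative, sonority 3.
/v/→/b/: change -2.
/b/→/g/: change +0.
/g/→/s/: change +1.
Minimum = -2.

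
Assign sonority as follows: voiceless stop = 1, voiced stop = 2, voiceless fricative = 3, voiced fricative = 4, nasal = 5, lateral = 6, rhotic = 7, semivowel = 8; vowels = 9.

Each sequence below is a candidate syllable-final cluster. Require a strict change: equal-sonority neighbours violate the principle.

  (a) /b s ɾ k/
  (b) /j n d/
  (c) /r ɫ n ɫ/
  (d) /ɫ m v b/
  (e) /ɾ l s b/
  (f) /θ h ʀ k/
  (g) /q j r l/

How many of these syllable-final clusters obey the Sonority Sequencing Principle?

(a) sonority 2-3-7-1: ill-formed.
(b) sonority 8-5-2: well-formed.
(c) sonority 7-6-5-6: ill-formed.
(d) sonority 6-5-4-2: well-formed.
(e) sonority 7-6-3-2: well-formed.
(f) sonority 3-3-7-1: ill-formed.
(g) sonority 1-8-7-6: ill-formed.

3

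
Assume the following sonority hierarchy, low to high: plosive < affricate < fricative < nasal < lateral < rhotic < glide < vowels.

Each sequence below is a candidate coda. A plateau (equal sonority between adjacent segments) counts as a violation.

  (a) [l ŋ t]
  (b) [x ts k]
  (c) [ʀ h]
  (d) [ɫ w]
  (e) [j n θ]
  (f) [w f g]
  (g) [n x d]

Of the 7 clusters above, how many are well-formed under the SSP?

6

(a) [l ŋ t]: profile 5-4-1 — obeys.
(b) [x ts k]: profile 3-2-1 — obeys.
(c) [ʀ h]: profile 6-3 — obeys.
(d) [ɫ w]: profile 5-7 — violates.
(e) [j n θ]: profile 7-4-3 — obeys.
(f) [w f g]: profile 7-3-1 — obeys.
(g) [n x d]: profile 4-3-1 — obeys.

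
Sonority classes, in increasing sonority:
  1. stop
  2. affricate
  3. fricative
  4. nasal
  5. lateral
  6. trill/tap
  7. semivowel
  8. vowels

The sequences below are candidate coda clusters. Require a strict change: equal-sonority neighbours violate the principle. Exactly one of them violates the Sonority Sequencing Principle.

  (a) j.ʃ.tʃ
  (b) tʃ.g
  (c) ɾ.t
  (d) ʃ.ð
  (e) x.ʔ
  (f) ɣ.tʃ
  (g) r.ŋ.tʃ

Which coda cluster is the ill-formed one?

d

(a) 7-3-2 → obeys
(b) 2-1 → obeys
(c) 6-1 → obeys
(d) 3-3 → violates
(e) 3-1 → obeys
(f) 3-2 → obeys
(g) 6-4-2 → obeys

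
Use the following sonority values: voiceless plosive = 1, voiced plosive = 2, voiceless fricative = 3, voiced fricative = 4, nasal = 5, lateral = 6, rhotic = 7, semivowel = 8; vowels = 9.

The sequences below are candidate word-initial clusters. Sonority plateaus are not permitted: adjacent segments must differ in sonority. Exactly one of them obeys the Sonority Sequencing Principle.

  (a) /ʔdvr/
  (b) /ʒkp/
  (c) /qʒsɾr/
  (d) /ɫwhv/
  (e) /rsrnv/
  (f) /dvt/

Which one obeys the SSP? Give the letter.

a

(a) sonority 1-2-4-7: well-formed.
(b) sonority 4-1-1: ill-formed.
(c) sonority 1-4-3-7-7: ill-formed.
(d) sonority 6-8-3-4: ill-formed.
(e) sonority 7-3-7-5-4: ill-formed.
(f) sonority 2-4-1: ill-formed.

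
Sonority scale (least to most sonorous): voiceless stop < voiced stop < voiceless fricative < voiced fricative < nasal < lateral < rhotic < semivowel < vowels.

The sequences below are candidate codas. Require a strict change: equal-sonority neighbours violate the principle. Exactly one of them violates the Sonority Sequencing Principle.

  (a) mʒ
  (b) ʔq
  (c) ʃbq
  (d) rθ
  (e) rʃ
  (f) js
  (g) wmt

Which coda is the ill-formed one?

(a) mʒ: profile 5-4 — obeys.
(b) ʔq: profile 1-1 — violates.
(c) ʃbq: profile 3-2-1 — obeys.
(d) rθ: profile 7-3 — obeys.
(e) rʃ: profile 7-3 — obeys.
(f) js: profile 8-3 — obeys.
(g) wmt: profile 8-5-1 — obeys.

b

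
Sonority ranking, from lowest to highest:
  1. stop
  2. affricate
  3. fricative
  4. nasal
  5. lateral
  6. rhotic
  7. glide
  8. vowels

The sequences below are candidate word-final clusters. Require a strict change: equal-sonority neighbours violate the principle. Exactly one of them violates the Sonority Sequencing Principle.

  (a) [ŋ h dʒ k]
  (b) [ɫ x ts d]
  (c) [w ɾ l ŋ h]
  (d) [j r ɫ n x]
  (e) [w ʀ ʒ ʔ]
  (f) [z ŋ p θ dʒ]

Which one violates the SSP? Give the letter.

f

(a) [ŋ h dʒ k]: profile 4-3-2-1 — obeys.
(b) [ɫ x ts d]: profile 5-3-2-1 — obeys.
(c) [w ɾ l ŋ h]: profile 7-6-5-4-3 — obeys.
(d) [j r ɫ n x]: profile 7-6-5-4-3 — obeys.
(e) [w ʀ ʒ ʔ]: profile 7-6-3-1 — obeys.
(f) [z ŋ p θ dʒ]: profile 3-4-1-3-2 — violates.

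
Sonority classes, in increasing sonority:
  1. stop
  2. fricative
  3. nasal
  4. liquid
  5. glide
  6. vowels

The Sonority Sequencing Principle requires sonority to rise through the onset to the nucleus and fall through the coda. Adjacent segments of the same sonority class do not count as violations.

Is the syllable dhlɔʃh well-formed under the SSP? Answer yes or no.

yes

Onset: /d/ is a stop (sonority 1), /h/ is a fricative (sonority 2), /l/ is a liquid (sonority 4); then the nucleus /ɔ/ (sonority 6).
Onset profile 1-2-4-6 — rises to the nucleus.
Coda: /ʃ/ is a fricative (sonority 2), /h/ is a fricative (sonority 2).
Coda profile 6-2-2 — falls from the nucleus.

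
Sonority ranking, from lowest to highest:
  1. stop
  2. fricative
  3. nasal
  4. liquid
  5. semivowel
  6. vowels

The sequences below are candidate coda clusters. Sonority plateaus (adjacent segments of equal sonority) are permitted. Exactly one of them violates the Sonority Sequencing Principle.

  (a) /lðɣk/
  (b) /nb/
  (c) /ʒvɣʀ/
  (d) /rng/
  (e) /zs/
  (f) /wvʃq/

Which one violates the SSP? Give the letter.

(a) 4-2-2-1 → obeys
(b) 3-1 → obeys
(c) 2-2-2-4 → violates
(d) 4-3-1 → obeys
(e) 2-2 → obeys
(f) 5-2-2-1 → obeys

c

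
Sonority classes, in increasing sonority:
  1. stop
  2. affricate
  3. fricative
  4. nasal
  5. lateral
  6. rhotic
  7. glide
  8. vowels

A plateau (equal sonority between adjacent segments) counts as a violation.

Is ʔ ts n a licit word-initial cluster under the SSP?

/ʔ/ is a stop (sonority 1).
/ts/ is an affricate (sonority 2).
/n/ is a nasal (sonority 4).
The profile 1-2-4 strictly rises, so the word-initial cluster satisfies the SSP.

yes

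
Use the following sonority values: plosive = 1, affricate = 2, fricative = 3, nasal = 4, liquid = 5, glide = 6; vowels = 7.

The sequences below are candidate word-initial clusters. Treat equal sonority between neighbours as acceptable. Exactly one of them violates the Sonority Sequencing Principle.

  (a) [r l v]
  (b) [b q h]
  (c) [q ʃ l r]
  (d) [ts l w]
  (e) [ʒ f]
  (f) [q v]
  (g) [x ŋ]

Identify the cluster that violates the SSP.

(a) sonority 5-5-3: ill-formed.
(b) sonority 1-1-3: well-formed.
(c) sonority 1-3-5-5: well-formed.
(d) sonority 2-5-6: well-formed.
(e) sonority 3-3: well-formed.
(f) sonority 1-3: well-formed.
(g) sonority 3-4: well-formed.

a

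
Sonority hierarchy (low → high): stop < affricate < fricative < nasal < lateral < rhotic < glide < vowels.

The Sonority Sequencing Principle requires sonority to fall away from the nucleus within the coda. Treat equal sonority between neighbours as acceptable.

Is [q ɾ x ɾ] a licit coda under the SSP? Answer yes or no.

no

/q/: stop = 1.
/ɾ/: rhotic = 6.
/x/: fricative = 3.
/ɾ/: rhotic = 6.
The profile is 1-6-3-6. Between /q/ (1) and /ɾ/ (6) sonority does not fall, so the cluster violates the SSP.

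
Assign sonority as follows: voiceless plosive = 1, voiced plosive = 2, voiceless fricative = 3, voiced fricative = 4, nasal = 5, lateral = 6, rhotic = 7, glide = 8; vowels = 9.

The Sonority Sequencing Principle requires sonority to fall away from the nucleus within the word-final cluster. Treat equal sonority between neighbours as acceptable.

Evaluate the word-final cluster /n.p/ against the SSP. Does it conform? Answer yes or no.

yes

/n/ — nasal, sonority 5.
/p/ — voiceless plosive, sonority 1.
The profile 5-1 strictly falls, so the word-final cluster satisfies the SSP.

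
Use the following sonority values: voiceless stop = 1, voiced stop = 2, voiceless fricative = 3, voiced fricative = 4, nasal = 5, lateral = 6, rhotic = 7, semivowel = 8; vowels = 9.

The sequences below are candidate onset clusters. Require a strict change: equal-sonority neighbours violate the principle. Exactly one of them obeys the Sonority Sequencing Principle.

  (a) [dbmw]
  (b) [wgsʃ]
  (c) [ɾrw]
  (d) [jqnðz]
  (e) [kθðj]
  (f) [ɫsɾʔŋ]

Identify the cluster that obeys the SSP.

e

(a) 2-2-5-8 → violates
(b) 8-2-3-3 → violates
(c) 7-7-8 → violates
(d) 8-1-5-4-4 → violates
(e) 1-3-4-8 → obeys
(f) 6-3-7-1-5 → violates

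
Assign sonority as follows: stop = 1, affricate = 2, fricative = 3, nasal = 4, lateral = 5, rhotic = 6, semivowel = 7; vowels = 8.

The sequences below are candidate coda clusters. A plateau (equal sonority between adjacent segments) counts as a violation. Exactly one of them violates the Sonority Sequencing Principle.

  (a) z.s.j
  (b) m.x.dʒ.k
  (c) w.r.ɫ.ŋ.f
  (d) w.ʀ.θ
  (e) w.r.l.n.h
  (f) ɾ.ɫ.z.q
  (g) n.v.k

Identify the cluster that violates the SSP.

(a) sonority 3-3-7: ill-formed.
(b) sonority 4-3-2-1: well-formed.
(c) sonority 7-6-5-4-3: well-formed.
(d) sonority 7-6-3: well-formed.
(e) sonority 7-6-5-4-3: well-formed.
(f) sonority 6-5-3-1: well-formed.
(g) sonority 4-3-1: well-formed.

a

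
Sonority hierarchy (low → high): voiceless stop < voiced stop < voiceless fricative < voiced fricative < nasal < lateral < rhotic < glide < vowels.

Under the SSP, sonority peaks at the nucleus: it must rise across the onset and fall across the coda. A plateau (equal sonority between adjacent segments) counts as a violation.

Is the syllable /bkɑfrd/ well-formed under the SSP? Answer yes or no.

no

Onset: /b/ is a voiced stop (sonority 2), /k/ is a voiceless stop (sonority 1); then the nucleus /ɑ/ (sonority 9).
Onset profile 2-1-9 — does not strictly rise throughout.
Coda: /f/ is a voiceless fricative (sonority 3), /r/ is a rhotic (sonority 7), /d/ is a voiced stop (sonority 2).
Coda profile 9-3-7-2 — does not strictly fall throughout.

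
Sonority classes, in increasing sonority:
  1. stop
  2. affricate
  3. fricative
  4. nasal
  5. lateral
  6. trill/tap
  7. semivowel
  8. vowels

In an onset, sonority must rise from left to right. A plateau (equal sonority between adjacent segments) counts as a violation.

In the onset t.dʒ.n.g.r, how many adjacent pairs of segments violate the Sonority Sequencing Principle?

/t/: stop = 1.
/dʒ/: affricate = 2.
/n/: nasal = 4.
/g/: stop = 1.
/r/: trill/tap = 6.
/t/→/dʒ/: 1→2 (rises) — ok.
/dʒ/→/n/: 2→4 (rises) — ok.
/n/→/g/: 4→1 (does not rise) — violation.
/g/→/r/: 1→6 (rises) — ok.

1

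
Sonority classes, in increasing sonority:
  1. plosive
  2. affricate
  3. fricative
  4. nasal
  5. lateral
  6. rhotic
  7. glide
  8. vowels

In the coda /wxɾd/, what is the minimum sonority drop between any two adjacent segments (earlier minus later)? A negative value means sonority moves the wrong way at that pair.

/w/ is a glide (sonority 7).
/x/ is a fricative (sonority 3).
/ɾ/ is a rhotic (sonority 6).
/d/ is a plosive (sonority 1).
/w/→/x/: change +4.
/x/→/ɾ/: change -3.
/ɾ/→/d/: change +5.
Minimum = -3.

-3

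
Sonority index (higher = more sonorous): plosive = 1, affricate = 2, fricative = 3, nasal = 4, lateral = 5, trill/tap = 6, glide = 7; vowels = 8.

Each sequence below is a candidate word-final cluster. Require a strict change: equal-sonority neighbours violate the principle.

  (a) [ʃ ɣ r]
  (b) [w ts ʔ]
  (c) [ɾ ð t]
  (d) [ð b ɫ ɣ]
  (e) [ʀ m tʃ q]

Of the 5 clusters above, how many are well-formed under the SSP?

3

(a) 3-3-6 → violates
(b) 7-2-1 → obeys
(c) 6-3-1 → obeys
(d) 3-1-5-3 → violates
(e) 6-4-2-1 → obeys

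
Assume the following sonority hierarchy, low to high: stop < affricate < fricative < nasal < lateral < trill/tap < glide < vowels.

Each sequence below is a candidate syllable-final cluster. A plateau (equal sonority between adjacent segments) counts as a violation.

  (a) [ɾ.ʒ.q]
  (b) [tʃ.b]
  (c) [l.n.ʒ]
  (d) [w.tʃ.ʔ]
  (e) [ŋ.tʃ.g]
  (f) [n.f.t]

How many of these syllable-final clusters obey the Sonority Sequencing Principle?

(a) [ɾ.ʒ.q]: profile 6-3-1 — obeys.
(b) [tʃ.b]: profile 2-1 — obeys.
(c) [l.n.ʒ]: profile 5-4-3 — obeys.
(d) [w.tʃ.ʔ]: profile 7-2-1 — obeys.
(e) [ŋ.tʃ.g]: profile 4-2-1 — obeys.
(f) [n.f.t]: profile 4-3-1 — obeys.

6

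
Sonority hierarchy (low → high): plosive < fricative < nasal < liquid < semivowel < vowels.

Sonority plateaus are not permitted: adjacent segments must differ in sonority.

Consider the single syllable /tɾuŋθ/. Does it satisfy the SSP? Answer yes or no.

yes

Onset: /t/ is a plosive (sonority 1), /ɾ/ is a liquid (sonority 4); then the nucleus /u/ (sonority 6).
Onset profile 1-4-6 — rises to the nucleus.
Coda: /ŋ/ is a nasal (sonority 3), /θ/ is a fricative (sonority 2).
Coda profile 6-3-2 — falls from the nucleus.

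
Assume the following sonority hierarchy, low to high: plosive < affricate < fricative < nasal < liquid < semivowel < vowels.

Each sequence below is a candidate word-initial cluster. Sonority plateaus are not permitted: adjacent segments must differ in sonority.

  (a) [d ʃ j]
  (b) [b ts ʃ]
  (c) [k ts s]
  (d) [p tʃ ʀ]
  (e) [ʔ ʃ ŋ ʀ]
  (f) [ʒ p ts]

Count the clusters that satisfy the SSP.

(a) [d ʃ j]: profile 1-3-6 — obeys.
(b) [b ts ʃ]: profile 1-2-3 — obeys.
(c) [k ts s]: profile 1-2-3 — obeys.
(d) [p tʃ ʀ]: profile 1-2-5 — obeys.
(e) [ʔ ʃ ŋ ʀ]: profile 1-3-4-5 — obeys.
(f) [ʒ p ts]: profile 3-1-2 — violates.

5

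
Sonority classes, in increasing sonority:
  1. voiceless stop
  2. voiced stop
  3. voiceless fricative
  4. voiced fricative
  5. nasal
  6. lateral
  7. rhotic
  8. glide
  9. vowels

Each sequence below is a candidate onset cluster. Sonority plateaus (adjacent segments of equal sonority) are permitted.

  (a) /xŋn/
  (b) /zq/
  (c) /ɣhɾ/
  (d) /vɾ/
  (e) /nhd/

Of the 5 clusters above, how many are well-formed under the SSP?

2

(a) 3-5-5 → obeys
(b) 4-1 → violates
(c) 4-3-7 → violates
(d) 4-7 → obeys
(e) 5-3-2 → violates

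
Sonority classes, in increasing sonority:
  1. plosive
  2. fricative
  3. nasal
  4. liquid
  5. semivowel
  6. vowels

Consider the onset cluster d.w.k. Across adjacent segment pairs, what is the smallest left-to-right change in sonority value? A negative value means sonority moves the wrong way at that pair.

-4

/d/ — plosive, sonority 1.
/w/ — semivowel, sonority 5.
/k/ — plosive, sonority 1.
/d/→/w/: change +4.
/w/→/k/: change -4.
Minimum = -4.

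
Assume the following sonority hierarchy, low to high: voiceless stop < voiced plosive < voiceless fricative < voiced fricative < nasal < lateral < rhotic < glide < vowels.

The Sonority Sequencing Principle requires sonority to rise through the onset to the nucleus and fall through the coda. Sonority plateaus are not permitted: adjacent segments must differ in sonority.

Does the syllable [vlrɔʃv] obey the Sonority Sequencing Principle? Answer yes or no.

no

Onset: /v/ is a voiced fricative (sonority 4), /l/ is a lateral (sonority 6), /r/ is a rhotic (sonority 7); then the nucleus /ɔ/ (sonority 9).
Onset profile 4-6-7-9 — rises to the nucleus.
Coda: /ʃ/ is a voiceless fricative (sonority 3), /v/ is a voiced fricative (sonority 4).
Coda profile 9-3-4 — does not strictly fall throughout.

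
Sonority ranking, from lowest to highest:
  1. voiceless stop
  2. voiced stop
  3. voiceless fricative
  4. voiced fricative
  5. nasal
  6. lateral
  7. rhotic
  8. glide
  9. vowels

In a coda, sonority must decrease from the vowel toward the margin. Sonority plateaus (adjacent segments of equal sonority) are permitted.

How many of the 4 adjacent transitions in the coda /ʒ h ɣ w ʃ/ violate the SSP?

/ʒ/: voiced fricative = 4.
/h/: voiceless fricative = 3.
/ɣ/: voiced fricative = 4.
/w/: glide = 8.
/ʃ/: voiceless fricative = 3.
/ʒ/→/h/: 4→3 (falls) — ok.
/h/→/ɣ/: 3→4 (does not fall) — violation.
/ɣ/→/w/: 4→8 (does not fall) — violation.
/w/→/ʃ/: 8→3 (falls) — ok.

2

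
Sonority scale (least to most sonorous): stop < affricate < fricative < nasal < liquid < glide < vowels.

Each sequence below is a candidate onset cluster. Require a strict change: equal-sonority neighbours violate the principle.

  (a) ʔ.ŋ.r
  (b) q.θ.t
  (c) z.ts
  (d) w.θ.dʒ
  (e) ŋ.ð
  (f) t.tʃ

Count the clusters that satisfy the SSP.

(a) sonority 1-4-5: well-formed.
(b) sonority 1-3-1: ill-formed.
(c) sonority 3-2: ill-formed.
(d) sonority 6-3-2: ill-formed.
(e) sonority 4-3: ill-formed.
(f) sonority 1-2: well-formed.

2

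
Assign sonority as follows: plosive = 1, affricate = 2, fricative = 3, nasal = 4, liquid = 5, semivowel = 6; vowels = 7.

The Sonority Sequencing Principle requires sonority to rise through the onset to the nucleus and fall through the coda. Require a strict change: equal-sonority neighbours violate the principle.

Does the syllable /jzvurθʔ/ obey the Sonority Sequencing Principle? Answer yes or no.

no

Onset: /j/ is a semivowel (sonority 6), /z/ is a fricative (sonority 3), /v/ is a fricative (sonority 3); then the nucleus /u/ (sonority 7).
Onset profile 6-3-3-7 — does not strictly rise throughout.
Coda: /r/ is a liquid (sonority 5), /θ/ is a fricative (sonority 3), /ʔ/ is a plosive (sonority 1).
Coda profile 7-5-3-1 — falls from the nucleus.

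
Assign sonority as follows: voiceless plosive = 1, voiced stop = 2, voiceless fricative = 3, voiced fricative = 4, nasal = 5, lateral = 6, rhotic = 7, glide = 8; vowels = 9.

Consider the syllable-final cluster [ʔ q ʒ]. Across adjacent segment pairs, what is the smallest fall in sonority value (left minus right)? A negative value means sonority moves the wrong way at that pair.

-3

/ʔ/: voiceless plosive = 1.
/q/: voiceless plosive = 1.
/ʒ/: voiced fricative = 4.
/ʔ/→/q/: change +0.
/q/→/ʒ/: change -3.
Minimum = -3.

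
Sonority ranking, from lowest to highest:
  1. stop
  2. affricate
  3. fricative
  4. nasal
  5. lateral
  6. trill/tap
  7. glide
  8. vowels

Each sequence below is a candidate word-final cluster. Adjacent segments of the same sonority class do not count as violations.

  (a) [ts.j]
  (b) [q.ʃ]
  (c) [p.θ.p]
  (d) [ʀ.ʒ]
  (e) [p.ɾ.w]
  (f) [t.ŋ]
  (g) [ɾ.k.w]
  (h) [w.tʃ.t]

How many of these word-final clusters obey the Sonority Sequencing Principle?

2

(a) sonority 2-7: ill-formed.
(b) sonority 1-3: ill-formed.
(c) sonority 1-3-1: ill-formed.
(d) sonority 6-3: well-formed.
(e) sonority 1-6-7: ill-formed.
(f) sonority 1-4: ill-formed.
(g) sonority 6-1-7: ill-formed.
(h) sonority 7-2-1: well-formed.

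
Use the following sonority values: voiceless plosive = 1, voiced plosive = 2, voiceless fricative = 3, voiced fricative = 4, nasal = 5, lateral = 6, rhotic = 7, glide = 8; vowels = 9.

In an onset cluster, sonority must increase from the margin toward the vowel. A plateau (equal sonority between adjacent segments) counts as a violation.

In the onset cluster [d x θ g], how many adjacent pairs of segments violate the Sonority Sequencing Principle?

/d/ is a voiced plosive (sonority 2).
/x/ is a voiceless fricative (sonority 3).
/θ/ is a voiceless fricative (sonority 3).
/g/ is a voiced plosive (sonority 2).
/d/→/x/: 2→3 (rises) — ok.
/x/→/θ/: 3→3 (plateau) — violation.
/θ/→/g/: 3→2 (does not rise) — violation.

2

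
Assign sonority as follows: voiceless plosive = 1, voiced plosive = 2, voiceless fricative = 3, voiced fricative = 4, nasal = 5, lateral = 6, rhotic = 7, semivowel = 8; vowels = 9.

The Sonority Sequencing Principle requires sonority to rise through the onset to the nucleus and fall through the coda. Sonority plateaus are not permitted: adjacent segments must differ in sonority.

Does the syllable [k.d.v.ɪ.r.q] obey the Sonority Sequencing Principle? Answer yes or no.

Onset: /k/ is a voiceless plosive (sonority 1), /d/ is a voiced plosive (sonority 2), /v/ is a voiced fricative (sonority 4); then the nucleus /ɪ/ (sonority 9).
Onset profile 1-2-4-9 — rises to the nucleus.
Coda: /r/ is a rhotic (sonority 7), /q/ is a voiceless plosive (sonority 1).
Coda profile 9-7-1 — falls from the nucleus.

yes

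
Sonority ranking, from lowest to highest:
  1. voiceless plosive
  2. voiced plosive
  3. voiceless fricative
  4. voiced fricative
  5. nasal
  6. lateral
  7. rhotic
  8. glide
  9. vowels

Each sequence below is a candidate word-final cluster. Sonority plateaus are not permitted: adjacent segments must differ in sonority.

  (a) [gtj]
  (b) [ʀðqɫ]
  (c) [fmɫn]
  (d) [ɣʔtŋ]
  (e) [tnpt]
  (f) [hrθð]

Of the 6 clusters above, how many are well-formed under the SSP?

0

(a) sonority 2-1-8: ill-formed.
(b) sonority 7-4-1-6: ill-formed.
(c) sonority 3-5-6-5: ill-formed.
(d) sonority 4-1-1-5: ill-formed.
(e) sonority 1-5-1-1: ill-formed.
(f) sonority 3-7-3-4: ill-formed.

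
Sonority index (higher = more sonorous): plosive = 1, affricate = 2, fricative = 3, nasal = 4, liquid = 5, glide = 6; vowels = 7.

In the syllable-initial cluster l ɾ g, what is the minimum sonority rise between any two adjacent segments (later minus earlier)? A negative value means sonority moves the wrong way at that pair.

/l/ — liquid, sonority 5.
/ɾ/ — liquid, sonority 5.
/g/ — plosive, sonority 1.
/l/→/ɾ/: change +0.
/ɾ/→/g/: change -4.
Minimum = -4.

-4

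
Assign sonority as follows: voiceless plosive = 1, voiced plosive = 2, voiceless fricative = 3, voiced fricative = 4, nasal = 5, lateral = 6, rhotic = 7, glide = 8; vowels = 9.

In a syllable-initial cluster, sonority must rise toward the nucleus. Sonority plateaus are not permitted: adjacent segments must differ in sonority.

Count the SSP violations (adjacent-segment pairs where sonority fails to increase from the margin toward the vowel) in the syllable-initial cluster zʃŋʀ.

/z/: voiced fricative = 4.
/ʃ/: voiceless fricative = 3.
/ŋ/: nasal = 5.
/ʀ/: rhotic = 7.
/z/→/ʃ/: 4→3 (does not rise) — violation.
/ʃ/→/ŋ/: 3→5 (rises) — ok.
/ŋ/→/ʀ/: 5→7 (rises) — ok.

1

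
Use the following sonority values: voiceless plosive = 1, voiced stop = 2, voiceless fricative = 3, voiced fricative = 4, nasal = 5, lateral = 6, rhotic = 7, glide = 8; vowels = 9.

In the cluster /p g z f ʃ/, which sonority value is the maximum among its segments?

4

/p/ is a voiceless plosive (sonority 1).
/g/ is a voiced stop (sonority 2).
/z/ is a voiced fricative (sonority 4).
/f/ is a voiceless fricative (sonority 3).
/ʃ/ is a voiceless fricative (sonority 3).
The maximum is 4.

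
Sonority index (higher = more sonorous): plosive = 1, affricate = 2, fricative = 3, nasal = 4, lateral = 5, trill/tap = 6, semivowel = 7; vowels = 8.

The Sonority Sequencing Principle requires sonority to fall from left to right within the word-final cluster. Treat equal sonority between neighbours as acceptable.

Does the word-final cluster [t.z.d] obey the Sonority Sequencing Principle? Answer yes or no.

no

/t/ — plosive, sonority 1.
/z/ — fricative, sonority 3.
/d/ — plosive, sonority 1.
The profile is 1-3-1. Between /t/ (1) and /z/ (3) sonority does not fall, so the cluster violates the SSP.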